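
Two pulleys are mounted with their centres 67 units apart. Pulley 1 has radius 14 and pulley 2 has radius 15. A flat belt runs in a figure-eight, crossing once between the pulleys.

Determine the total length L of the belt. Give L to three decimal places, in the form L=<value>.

L=237.866

crossed belt: β = asin((r1+r2)/C) = asin(29/67) = 25.6477°
wrap1 = wrap2 = π + 2β = 231.2953°
tangent length = C·cosβ = 60.3987
L = (r1+r2)·wrap + 2·C·cosβ = 29·4.0369 + 2·60.3987 = 237.8664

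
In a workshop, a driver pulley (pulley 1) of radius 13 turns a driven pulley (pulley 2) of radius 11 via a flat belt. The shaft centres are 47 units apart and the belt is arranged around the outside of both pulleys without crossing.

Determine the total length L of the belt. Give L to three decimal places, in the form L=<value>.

open belt: β = asin((r2−r1)/C) = asin(-2/47) = -2.4389°
wrap1 = π − 2β = 184.8777°
wrap2 = π + 2β = 175.1223°
tangent length = C·cosβ = 46.9574
L = r1·wrap1 + r2·wrap2 + 2·C·cosβ = 13·3.2267 + 11·3.0565 + 2·46.9574 = 169.4833

L=169.483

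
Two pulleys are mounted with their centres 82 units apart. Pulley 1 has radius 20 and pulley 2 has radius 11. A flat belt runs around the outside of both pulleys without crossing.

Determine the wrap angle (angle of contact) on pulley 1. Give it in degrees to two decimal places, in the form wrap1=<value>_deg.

wrap1=192.60_deg

open belt: β = asin((r2−r1)/C) = asin(-9/82) = -6.3013°
wrap1 = π − 2β = 192.6025°
wrap2 = π + 2β = 167.3975°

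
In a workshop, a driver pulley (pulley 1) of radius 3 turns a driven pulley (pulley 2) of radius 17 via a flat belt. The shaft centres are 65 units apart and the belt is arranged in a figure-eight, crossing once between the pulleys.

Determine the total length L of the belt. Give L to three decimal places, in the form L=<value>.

crossed belt: β = asin((r1+r2)/C) = asin(20/65) = 17.9202°
wrap1 = wrap2 = π + 2β = 215.8404°
tangent length = C·cosβ = 61.8466
L = (r1+r2)·wrap + 2·C·cosβ = 20·3.7671 + 2·61.8466 = 199.0357

L=199.036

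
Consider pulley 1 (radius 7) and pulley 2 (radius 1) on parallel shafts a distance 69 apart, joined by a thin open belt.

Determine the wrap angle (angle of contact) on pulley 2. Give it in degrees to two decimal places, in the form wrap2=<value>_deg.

open belt: β = asin((r2−r1)/C) = asin(-6/69) = -4.9885°
wrap1 = π − 2β = 189.9771°
wrap2 = π + 2β = 170.0229°

wrap2=170.02_deg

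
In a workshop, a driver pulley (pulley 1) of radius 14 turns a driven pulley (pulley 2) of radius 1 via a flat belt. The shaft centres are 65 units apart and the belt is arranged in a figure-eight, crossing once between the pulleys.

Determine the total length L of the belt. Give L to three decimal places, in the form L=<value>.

crossed belt: β = asin((r1+r2)/C) = asin(15/65) = 13.3424°
wrap1 = wrap2 = π + 2β = 206.6847°
tangent length = C·cosβ = 63.2456
L = (r1+r2)·wrap + 2·C·cosβ = 15·3.6073 + 2·63.2456 = 180.6010

L=180.601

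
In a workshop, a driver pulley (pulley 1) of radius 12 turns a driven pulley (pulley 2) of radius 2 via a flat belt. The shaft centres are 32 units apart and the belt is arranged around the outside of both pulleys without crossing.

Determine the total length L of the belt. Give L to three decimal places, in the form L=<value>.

open belt: β = asin((r2−r1)/C) = asin(-10/32) = -18.2100°
wrap1 = π − 2β = 216.4199°
wrap2 = π + 2β = 143.5801°
tangent length = C·cosβ = 30.3974
L = r1·wrap1 + r2·wrap2 + 2·C·cosβ = 12·3.7772 + 2·2.5059 + 2·30.3974 = 111.1335

L=111.134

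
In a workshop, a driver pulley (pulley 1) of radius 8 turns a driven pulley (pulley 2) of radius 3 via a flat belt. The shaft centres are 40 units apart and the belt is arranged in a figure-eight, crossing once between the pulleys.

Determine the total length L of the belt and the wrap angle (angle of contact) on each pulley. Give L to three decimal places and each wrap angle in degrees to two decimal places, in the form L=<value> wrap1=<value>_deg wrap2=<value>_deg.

crossed belt: β = asin((r1+r2)/C) = asin(11/40) = 15.9620°
wrap1 = wrap2 = π + 2β = 211.9240°
tangent length = C·cosβ = 38.4578
L = (r1+r2)·wrap + 2·C·cosβ = 11·3.6988 + 2·38.4578 = 117.6020

L=117.602 wrap1=211.92_deg wrap2=211.92_deg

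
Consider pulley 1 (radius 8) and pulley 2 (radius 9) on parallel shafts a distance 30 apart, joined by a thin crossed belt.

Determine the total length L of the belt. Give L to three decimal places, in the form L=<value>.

crossed belt: β = asin((r1+r2)/C) = asin(17/30) = 34.5181°
wrap1 = wrap2 = π + 2β = 249.0362°
tangent length = C·cosβ = 24.7184
L = (r1+r2)·wrap + 2·C·cosβ = 17·4.3465 + 2·24.7184 = 123.3274

L=123.327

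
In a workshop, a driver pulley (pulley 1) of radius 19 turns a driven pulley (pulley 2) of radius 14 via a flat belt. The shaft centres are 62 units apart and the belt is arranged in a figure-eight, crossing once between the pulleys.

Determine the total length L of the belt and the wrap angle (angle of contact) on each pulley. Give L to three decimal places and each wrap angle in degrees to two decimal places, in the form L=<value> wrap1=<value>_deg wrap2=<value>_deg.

L=245.692 wrap1=244.32_deg wrap2=244.32_deg

crossed belt: β = asin((r1+r2)/C) = asin(33/62) = 32.1582°
wrap1 = wrap2 = π + 2β = 244.3163°
tangent length = C·cosβ = 52.4881
L = (r1+r2)·wrap + 2·C·cosβ = 33·4.2641 + 2·52.4881 = 245.6923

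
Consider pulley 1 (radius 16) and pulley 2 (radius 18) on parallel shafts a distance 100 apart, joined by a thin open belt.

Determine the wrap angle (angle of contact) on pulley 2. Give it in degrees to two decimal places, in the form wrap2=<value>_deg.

wrap2=182.29_deg

open belt: β = asin((r2−r1)/C) = asin(2/100) = 1.1460°
wrap1 = π − 2β = 177.7080°
wrap2 = π + 2β = 182.2920°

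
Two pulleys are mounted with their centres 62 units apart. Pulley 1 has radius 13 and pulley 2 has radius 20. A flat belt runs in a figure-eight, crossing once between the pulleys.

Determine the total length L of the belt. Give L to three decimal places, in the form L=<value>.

crossed belt: β = asin((r1+r2)/C) = asin(33/62) = 32.1582°
wrap1 = wrap2 = π + 2β = 244.3163°
tangent length = C·cosβ = 52.4881
L = (r1+r2)·wrap + 2·C·cosβ = 33·4.2641 + 2·52.4881 = 245.6923

L=245.692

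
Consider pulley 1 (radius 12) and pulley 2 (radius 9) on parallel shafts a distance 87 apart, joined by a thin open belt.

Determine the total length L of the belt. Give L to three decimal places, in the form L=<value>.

L=240.077

open belt: β = asin((r2−r1)/C) = asin(-3/87) = -1.9761°
wrap1 = π − 2β = 183.9522°
wrap2 = π + 2β = 176.0478°
tangent length = C·cosβ = 86.9483
L = r1·wrap1 + r2·wrap2 + 2·C·cosβ = 12·3.2106 + 9·3.0726 + 2·86.9483 = 240.0769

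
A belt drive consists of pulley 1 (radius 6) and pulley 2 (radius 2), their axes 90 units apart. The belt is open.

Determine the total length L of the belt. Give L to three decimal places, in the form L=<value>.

L=205.311

open belt: β = asin((r2−r1)/C) = asin(-4/90) = -2.5473°
wrap1 = π − 2β = 185.0946°
wrap2 = π + 2β = 174.9054°
tangent length = C·cosβ = 89.9111
L = r1·wrap1 + r2·wrap2 + 2·C·cosβ = 6·3.2305 + 2·3.0527 + 2·89.9111 = 205.3105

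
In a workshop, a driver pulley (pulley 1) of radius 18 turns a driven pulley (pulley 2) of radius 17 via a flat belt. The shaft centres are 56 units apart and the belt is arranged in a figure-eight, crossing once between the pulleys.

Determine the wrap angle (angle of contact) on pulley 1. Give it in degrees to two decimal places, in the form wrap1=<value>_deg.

wrap1=257.36_deg

crossed belt: β = asin((r1+r2)/C) = asin(35/56) = 38.6822°
wrap1 = wrap2 = π + 2β = 257.3644°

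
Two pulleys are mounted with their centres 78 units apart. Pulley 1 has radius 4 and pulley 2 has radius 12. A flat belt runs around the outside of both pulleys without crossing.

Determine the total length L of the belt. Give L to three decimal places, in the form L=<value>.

L=207.087

open belt: β = asin((r2−r1)/C) = asin(8/78) = 5.8868°
wrap1 = π − 2β = 168.2263°
wrap2 = π + 2β = 191.7737°
tangent length = C·cosβ = 77.5887
L = r1·wrap1 + r2·wrap2 + 2·C·cosβ = 4·2.9361 + 12·3.3471 + 2·77.5887 = 207.0867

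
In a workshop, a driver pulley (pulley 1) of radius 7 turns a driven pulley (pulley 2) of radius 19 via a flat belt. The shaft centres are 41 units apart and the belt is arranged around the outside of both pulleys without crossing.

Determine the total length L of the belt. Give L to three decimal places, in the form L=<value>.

open belt: β = asin((r2−r1)/C) = asin(12/41) = 17.0186°
wrap1 = π − 2β = 145.9627°
wrap2 = π + 2β = 214.0373°
tangent length = C·cosβ = 39.2046
L = r1·wrap1 + r2·wrap2 + 2·C·cosβ = 7·2.5475 + 19·3.7357 + 2·39.2046 = 167.2193

L=167.219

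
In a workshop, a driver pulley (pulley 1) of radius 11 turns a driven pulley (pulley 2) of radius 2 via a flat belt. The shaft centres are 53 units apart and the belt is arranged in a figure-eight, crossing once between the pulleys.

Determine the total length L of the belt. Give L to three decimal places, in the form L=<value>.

crossed belt: β = asin((r1+r2)/C) = asin(13/53) = 14.1986°
wrap1 = wrap2 = π + 2β = 208.3971°
tangent length = C·cosβ = 51.3809
L = (r1+r2)·wrap + 2·C·cosβ = 13·3.6372 + 2·51.3809 = 150.0457

L=150.046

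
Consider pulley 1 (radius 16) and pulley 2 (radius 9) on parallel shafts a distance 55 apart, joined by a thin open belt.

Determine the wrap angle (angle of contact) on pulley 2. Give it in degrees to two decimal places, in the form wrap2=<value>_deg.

wrap2=165.38_deg

open belt: β = asin((r2−r1)/C) = asin(-7/55) = -7.3120°
wrap1 = π − 2β = 194.6240°
wrap2 = π + 2β = 165.3760°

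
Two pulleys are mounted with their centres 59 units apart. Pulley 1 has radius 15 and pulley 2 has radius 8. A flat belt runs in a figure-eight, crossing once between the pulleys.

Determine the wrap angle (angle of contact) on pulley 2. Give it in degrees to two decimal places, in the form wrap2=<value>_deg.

crossed belt: β = asin((r1+r2)/C) = asin(23/59) = 22.9440°
wrap1 = wrap2 = π + 2β = 225.8879°

wrap2=225.89_deg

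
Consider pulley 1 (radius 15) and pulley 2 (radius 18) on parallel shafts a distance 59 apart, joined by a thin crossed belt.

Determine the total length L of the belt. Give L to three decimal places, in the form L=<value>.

crossed belt: β = asin((r1+r2)/C) = asin(33/59) = 34.0089°
wrap1 = wrap2 = π + 2β = 248.0178°
tangent length = C·cosβ = 48.9081
L = (r1+r2)·wrap + 2·C·cosβ = 33·4.3287 + 2·48.9081 = 240.6642

L=240.664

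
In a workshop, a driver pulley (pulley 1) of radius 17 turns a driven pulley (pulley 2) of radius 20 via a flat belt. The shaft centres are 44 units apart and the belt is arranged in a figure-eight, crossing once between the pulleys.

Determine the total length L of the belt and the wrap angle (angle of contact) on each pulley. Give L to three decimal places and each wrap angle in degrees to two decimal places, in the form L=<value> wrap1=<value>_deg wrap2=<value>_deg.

L=237.786 wrap1=294.47_deg wrap2=294.47_deg

crossed belt: β = asin((r1+r2)/C) = asin(37/44) = 57.2362°
wrap1 = wrap2 = π + 2β = 294.4725°
tangent length = C·cosβ = 23.8118
L = (r1+r2)·wrap + 2·C·cosβ = 37·5.1395 + 2·23.8118 = 237.7856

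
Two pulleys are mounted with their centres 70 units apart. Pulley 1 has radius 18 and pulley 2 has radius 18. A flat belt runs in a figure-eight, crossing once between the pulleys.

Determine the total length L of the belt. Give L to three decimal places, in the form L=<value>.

L=272.057

crossed belt: β = asin((r1+r2)/C) = asin(36/70) = 30.9497°
wrap1 = wrap2 = π + 2β = 241.8994°
tangent length = C·cosβ = 60.0333
L = (r1+r2)·wrap + 2·C·cosβ = 36·4.2219 + 2·60.0333 = 272.0566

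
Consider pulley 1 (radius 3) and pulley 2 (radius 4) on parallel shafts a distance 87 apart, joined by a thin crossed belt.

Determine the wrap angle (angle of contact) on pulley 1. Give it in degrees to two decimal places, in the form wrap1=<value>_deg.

wrap1=189.23_deg

crossed belt: β = asin((r1+r2)/C) = asin(7/87) = 4.6150°
wrap1 = wrap2 = π + 2β = 189.2300°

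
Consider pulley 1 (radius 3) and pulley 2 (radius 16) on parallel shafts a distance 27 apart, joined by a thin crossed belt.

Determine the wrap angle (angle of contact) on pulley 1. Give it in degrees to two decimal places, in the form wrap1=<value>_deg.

wrap1=269.45_deg

crossed belt: β = asin((r1+r2)/C) = asin(19/27) = 44.7249°
wrap1 = wrap2 = π + 2β = 269.4498°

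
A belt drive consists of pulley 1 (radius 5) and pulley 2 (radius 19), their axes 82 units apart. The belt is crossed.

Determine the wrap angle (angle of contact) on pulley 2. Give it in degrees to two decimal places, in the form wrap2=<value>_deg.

wrap2=214.04_deg

crossed belt: β = asin((r1+r2)/C) = asin(24/82) = 17.0186°
wrap1 = wrap2 = π + 2β = 214.0373°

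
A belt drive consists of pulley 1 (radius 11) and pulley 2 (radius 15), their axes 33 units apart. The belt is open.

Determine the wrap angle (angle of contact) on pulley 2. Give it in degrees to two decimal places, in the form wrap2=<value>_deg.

wrap2=193.92_deg

open belt: β = asin((r2−r1)/C) = asin(4/33) = 6.9621°
wrap1 = π − 2β = 166.0759°
wrap2 = π + 2β = 193.9241°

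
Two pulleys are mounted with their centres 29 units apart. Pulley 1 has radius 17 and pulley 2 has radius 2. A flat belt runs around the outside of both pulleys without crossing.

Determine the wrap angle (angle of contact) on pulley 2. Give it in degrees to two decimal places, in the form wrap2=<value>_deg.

open belt: β = asin((r2−r1)/C) = asin(-15/29) = -31.1474°
wrap1 = π − 2β = 242.2948°
wrap2 = π + 2β = 117.7052°

wrap2=117.71_deg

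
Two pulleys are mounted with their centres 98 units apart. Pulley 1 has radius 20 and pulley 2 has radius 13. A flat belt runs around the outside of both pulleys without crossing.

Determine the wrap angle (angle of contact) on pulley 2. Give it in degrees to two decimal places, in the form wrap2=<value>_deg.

open belt: β = asin((r2−r1)/C) = asin(-7/98) = -4.0960°
wrap1 = π − 2β = 188.1921°
wrap2 = π + 2β = 171.8079°

wrap2=171.81_deg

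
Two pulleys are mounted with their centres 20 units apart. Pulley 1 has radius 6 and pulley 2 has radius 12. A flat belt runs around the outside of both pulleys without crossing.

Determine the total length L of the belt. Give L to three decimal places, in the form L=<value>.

L=98.363

open belt: β = asin((r2−r1)/C) = asin(6/20) = 17.4576°
wrap1 = π − 2β = 145.0848°
wrap2 = π + 2β = 214.9152°
tangent length = C·cosβ = 19.0788
L = r1·wrap1 + r2·wrap2 + 2·C·cosβ = 6·2.5322 + 12·3.7510 + 2·19.0788 = 98.3625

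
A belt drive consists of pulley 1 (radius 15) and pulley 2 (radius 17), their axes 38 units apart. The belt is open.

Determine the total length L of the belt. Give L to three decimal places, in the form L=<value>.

L=176.636

open belt: β = asin((r2−r1)/C) = asin(2/38) = 3.0170°
wrap1 = π − 2β = 173.9661°
wrap2 = π + 2β = 186.0339°
tangent length = C·cosβ = 37.9473
L = r1·wrap1 + r2·wrap2 + 2·C·cosβ = 15·3.0363 + 17·3.2469 + 2·37.9473 = 176.6363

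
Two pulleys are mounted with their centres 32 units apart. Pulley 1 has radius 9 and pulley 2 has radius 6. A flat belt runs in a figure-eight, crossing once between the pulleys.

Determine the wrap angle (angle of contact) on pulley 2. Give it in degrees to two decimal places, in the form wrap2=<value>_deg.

wrap2=235.91_deg

crossed belt: β = asin((r1+r2)/C) = asin(15/32) = 27.9532°
wrap1 = wrap2 = π + 2β = 235.9064°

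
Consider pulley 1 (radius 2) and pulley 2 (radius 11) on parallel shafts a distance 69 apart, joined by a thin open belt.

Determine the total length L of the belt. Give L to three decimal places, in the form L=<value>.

open belt: β = asin((r2−r1)/C) = asin(9/69) = 7.4947°
wrap1 = π − 2β = 165.0106°
wrap2 = π + 2β = 194.9894°
tangent length = C·cosβ = 68.4105
L = r1·wrap1 + r2·wrap2 + 2·C·cosβ = 2·2.8800 + 11·3.4032 + 2·68.4105 = 180.0163

L=180.016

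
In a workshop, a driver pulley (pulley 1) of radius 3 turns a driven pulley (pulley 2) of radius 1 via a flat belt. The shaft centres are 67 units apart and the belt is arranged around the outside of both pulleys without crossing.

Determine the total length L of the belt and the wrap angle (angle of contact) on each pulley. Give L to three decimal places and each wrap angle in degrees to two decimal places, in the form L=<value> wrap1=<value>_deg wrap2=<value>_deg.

L=146.626 wrap1=183.42_deg wrap2=176.58_deg

open belt: β = asin((r2−r1)/C) = asin(-2/67) = -1.7106°
wrap1 = π − 2β = 183.4212°
wrap2 = π + 2β = 176.5788°
tangent length = C·cosβ = 66.9701
L = r1·wrap1 + r2·wrap2 + 2·C·cosβ = 3·3.2013 + 1·3.0819 + 2·66.9701 = 146.6261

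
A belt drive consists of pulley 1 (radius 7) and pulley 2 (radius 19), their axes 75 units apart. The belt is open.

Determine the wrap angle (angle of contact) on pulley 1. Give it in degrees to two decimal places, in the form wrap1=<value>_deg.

wrap1=161.59_deg

open belt: β = asin((r2−r1)/C) = asin(12/75) = 9.2069°
wrap1 = π − 2β = 161.5862°
wrap2 = π + 2β = 198.4138°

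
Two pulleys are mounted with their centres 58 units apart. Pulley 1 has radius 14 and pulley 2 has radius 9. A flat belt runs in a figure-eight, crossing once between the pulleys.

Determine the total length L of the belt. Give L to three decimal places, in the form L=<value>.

L=197.503

crossed belt: β = asin((r1+r2)/C) = asin(23/58) = 23.3628°
wrap1 = wrap2 = π + 2β = 226.7256°
tangent length = C·cosβ = 53.2447
L = (r1+r2)·wrap + 2·C·cosβ = 23·3.9571 + 2·53.2447 = 197.5029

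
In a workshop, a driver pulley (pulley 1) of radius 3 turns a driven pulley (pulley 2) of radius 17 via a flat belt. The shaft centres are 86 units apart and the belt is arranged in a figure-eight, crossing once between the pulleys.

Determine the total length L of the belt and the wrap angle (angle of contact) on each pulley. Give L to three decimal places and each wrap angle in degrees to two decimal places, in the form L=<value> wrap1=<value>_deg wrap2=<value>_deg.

L=239.504 wrap1=206.90_deg wrap2=206.90_deg

crossed belt: β = asin((r1+r2)/C) = asin(20/86) = 13.4477°
wrap1 = wrap2 = π + 2β = 206.8955°
tangent length = C·cosβ = 83.6421
L = (r1+r2)·wrap + 2·C·cosβ = 20·3.6110 + 2·83.6421 = 239.5043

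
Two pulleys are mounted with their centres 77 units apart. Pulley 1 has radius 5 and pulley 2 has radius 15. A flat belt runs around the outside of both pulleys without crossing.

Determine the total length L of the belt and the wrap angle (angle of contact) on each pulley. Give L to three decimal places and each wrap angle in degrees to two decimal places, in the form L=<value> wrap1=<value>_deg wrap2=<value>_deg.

open belt: β = asin((r2−r1)/C) = asin(10/77) = 7.4621°
wrap1 = π − 2β = 165.0758°
wrap2 = π + 2β = 194.9242°
tangent length = C·cosβ = 76.3479
L = r1·wrap1 + r2·wrap2 + 2·C·cosβ = 5·2.8811 + 15·3.4021 + 2·76.3479 = 218.1324

L=218.132 wrap1=165.08_deg wrap2=194.92_deg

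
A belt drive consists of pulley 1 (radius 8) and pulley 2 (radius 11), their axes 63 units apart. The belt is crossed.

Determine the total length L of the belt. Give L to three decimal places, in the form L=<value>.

crossed belt: β = asin((r1+r2)/C) = asin(19/63) = 17.5530°
wrap1 = wrap2 = π + 2β = 215.1059°
tangent length = C·cosβ = 60.0666
L = (r1+r2)·wrap + 2·C·cosβ = 19·3.7543 + 2·60.0666 = 191.4651

L=191.465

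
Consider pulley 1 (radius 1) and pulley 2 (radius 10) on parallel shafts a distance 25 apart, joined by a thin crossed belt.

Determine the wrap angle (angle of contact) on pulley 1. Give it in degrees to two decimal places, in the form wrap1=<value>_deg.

wrap1=232.21_deg

crossed belt: β = asin((r1+r2)/C) = asin(11/25) = 26.1039°
wrap1 = wrap2 = π + 2β = 232.2078°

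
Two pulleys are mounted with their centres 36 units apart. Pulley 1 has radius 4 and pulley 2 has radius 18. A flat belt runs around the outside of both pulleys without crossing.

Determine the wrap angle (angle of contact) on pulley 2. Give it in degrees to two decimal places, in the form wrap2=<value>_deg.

open belt: β = asin((r2−r1)/C) = asin(14/36) = 22.8854°
wrap1 = π − 2β = 134.2292°
wrap2 = π + 2β = 225.7708°

wrap2=225.77_deg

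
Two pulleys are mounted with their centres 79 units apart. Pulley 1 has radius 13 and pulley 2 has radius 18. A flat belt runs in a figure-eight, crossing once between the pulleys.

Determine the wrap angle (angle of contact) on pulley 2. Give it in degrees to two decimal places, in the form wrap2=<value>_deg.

crossed belt: β = asin((r1+r2)/C) = asin(31/79) = 23.1042°
wrap1 = wrap2 = π + 2β = 226.2085°

wrap2=226.21_deg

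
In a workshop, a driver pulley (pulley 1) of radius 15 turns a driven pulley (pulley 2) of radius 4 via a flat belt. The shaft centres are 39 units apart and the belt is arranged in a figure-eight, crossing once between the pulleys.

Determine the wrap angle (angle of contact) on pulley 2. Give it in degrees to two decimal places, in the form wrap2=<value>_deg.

crossed belt: β = asin((r1+r2)/C) = asin(19/39) = 29.1554°
wrap1 = wrap2 = π + 2β = 238.3107°

wrap2=238.31_deg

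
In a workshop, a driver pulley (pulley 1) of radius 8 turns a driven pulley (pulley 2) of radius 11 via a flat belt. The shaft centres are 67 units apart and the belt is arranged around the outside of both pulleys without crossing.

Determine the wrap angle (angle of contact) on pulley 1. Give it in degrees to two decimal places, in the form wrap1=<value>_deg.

wrap1=174.87_deg

open belt: β = asin((r2−r1)/C) = asin(3/67) = 2.5663°
wrap1 = π − 2β = 174.8673°
wrap2 = π + 2β = 185.1327°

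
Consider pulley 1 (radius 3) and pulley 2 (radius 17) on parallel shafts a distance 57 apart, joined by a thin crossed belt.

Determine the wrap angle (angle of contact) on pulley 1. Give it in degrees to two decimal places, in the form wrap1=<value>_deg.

crossed belt: β = asin((r1+r2)/C) = asin(20/57) = 20.5410°
wrap1 = wrap2 = π + 2β = 221.0820°

wrap1=221.08_deg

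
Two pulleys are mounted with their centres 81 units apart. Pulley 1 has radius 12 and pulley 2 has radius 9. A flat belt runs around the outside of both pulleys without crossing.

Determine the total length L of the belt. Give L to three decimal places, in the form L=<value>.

L=228.085

open belt: β = asin((r2−r1)/C) = asin(-3/81) = -2.1226°
wrap1 = π − 2β = 184.2451°
wrap2 = π + 2β = 175.7549°
tangent length = C·cosβ = 80.9444
L = r1·wrap1 + r2·wrap2 + 2·C·cosβ = 12·3.2157 + 9·3.0675 + 2·80.9444 = 228.0846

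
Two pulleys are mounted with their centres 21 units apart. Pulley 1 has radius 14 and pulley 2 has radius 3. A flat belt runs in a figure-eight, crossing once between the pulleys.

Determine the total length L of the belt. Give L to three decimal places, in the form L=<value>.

L=110.138

crossed belt: β = asin((r1+r2)/C) = asin(17/21) = 54.0494°
wrap1 = wrap2 = π + 2β = 288.0989°
tangent length = C·cosβ = 12.3288
L = (r1+r2)·wrap + 2·C·cosβ = 17·5.0283 + 2·12.3288 = 110.1383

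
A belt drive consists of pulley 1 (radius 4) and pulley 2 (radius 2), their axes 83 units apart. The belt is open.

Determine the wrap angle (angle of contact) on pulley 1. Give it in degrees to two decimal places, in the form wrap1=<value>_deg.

open belt: β = asin((r2−r1)/C) = asin(-2/83) = -1.3808°
wrap1 = π − 2β = 182.7615°
wrap2 = π + 2β = 177.2385°

wrap1=182.76_deg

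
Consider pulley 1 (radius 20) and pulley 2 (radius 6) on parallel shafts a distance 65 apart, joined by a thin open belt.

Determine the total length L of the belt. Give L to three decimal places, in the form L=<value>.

open belt: β = asin((r2−r1)/C) = asin(-14/65) = -12.4381°
wrap1 = π − 2β = 204.8762°
wrap2 = π + 2β = 155.1238°
tangent length = C·cosβ = 63.4744
L = r1·wrap1 + r2·wrap2 + 2·C·cosβ = 20·3.5758 + 6·2.7074 + 2·63.4744 = 214.7086

L=214.709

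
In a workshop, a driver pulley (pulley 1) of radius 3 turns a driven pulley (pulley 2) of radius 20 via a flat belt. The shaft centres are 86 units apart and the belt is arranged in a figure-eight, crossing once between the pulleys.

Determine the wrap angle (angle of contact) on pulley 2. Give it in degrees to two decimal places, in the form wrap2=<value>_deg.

wrap2=211.02_deg

crossed belt: β = asin((r1+r2)/C) = asin(23/86) = 15.5121°
wrap1 = wrap2 = π + 2β = 211.0242°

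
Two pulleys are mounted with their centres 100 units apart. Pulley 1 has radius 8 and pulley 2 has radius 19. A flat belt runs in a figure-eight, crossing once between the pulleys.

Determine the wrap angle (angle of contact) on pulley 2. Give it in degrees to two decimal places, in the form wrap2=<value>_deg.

wrap2=211.33_deg

crossed belt: β = asin((r1+r2)/C) = asin(27/100) = 15.6643°
wrap1 = wrap2 = π + 2β = 211.3285°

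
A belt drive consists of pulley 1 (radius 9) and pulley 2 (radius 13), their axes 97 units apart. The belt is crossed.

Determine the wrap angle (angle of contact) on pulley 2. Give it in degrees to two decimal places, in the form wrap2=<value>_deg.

crossed belt: β = asin((r1+r2)/C) = asin(22/97) = 13.1090°
wrap1 = wrap2 = π + 2β = 206.2180°

wrap2=206.22_deg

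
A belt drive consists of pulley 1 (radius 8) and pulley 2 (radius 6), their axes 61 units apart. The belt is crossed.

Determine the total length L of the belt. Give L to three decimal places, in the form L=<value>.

L=169.210

crossed belt: β = asin((r1+r2)/C) = asin(14/61) = 13.2681°
wrap1 = wrap2 = π + 2β = 206.5362°
tangent length = C·cosβ = 59.3717
L = (r1+r2)·wrap + 2·C·cosβ = 14·3.6047 + 2·59.3717 = 169.2097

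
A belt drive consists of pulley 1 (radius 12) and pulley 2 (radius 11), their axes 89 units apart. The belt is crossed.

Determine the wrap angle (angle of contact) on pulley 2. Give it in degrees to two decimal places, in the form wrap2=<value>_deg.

crossed belt: β = asin((r1+r2)/C) = asin(23/89) = 14.9767°
wrap1 = wrap2 = π + 2β = 209.9535°

wrap2=209.95_deg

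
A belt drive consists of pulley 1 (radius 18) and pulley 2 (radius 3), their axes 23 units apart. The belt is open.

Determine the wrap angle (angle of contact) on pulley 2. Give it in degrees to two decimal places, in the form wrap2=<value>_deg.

open belt: β = asin((r2−r1)/C) = asin(-15/23) = -40.7057°
wrap1 = π − 2β = 261.4114°
wrap2 = π + 2β = 98.5886°

wrap2=98.59_deg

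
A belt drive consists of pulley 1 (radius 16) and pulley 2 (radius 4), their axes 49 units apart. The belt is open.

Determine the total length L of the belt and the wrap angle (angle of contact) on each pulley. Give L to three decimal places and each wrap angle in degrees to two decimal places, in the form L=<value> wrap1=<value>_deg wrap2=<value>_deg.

L=163.786 wrap1=208.35_deg wrap2=151.65_deg

open belt: β = asin((r2−r1)/C) = asin(-12/49) = -14.1758°
wrap1 = π − 2β = 208.3516°
wrap2 = π + 2β = 151.6484°
tangent length = C·cosβ = 47.5079
L = r1·wrap1 + r2·wrap2 + 2·C·cosβ = 16·3.6364 + 4·2.6468 + 2·47.5079 = 163.7856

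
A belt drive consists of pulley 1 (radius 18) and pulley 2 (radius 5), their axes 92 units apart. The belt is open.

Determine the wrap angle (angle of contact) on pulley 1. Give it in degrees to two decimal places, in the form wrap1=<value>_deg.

open belt: β = asin((r2−r1)/C) = asin(-13/92) = -8.1233°
wrap1 = π − 2β = 196.2467°
wrap2 = π + 2β = 163.7533°

wrap1=196.25_deg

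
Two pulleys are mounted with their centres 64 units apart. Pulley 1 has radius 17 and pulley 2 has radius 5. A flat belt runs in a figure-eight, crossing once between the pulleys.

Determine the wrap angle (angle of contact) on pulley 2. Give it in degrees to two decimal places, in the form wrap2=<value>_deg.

wrap2=220.21_deg

crossed belt: β = asin((r1+r2)/C) = asin(22/64) = 20.1055°
wrap1 = wrap2 = π + 2β = 220.2110°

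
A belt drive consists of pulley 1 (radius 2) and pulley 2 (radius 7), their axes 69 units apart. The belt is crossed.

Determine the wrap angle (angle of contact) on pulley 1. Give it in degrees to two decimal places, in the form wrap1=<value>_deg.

crossed belt: β = asin((r1+r2)/C) = asin(9/69) = 7.4947°
wrap1 = wrap2 = π + 2β = 194.9894°

wrap1=194.99_deg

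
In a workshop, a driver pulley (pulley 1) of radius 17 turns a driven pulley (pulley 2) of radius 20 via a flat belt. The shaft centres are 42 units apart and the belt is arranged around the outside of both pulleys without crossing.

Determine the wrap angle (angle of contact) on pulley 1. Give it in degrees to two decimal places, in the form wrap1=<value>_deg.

open belt: β = asin((r2−r1)/C) = asin(3/42) = 4.0960°
wrap1 = π − 2β = 171.8079°
wrap2 = π + 2β = 188.1921°

wrap1=171.81_deg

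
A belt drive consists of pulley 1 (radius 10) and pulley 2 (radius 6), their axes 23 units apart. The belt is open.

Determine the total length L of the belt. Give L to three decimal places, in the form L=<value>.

open belt: β = asin((r2−r1)/C) = asin(-4/23) = -10.0154°
wrap1 = π − 2β = 200.0308°
wrap2 = π + 2β = 159.9692°
tangent length = C·cosβ = 22.6495
L = r1·wrap1 + r2·wrap2 + 2·C·cosβ = 10·3.4912 + 6·2.7920 + 2·22.6495 = 96.9629

L=96.963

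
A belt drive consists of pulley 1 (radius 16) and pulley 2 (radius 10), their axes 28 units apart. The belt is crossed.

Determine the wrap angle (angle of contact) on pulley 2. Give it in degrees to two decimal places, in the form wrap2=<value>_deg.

wrap2=316.43_deg

crossed belt: β = asin((r1+r2)/C) = asin(26/28) = 68.2132°
wrap1 = wrap2 = π + 2β = 316.4264°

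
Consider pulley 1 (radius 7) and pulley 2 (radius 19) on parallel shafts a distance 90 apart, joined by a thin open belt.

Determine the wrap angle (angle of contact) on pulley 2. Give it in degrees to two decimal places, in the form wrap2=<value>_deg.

wrap2=195.32_deg

open belt: β = asin((r2−r1)/C) = asin(12/90) = 7.6623°
wrap1 = π − 2β = 164.6755°
wrap2 = π + 2β = 195.3245°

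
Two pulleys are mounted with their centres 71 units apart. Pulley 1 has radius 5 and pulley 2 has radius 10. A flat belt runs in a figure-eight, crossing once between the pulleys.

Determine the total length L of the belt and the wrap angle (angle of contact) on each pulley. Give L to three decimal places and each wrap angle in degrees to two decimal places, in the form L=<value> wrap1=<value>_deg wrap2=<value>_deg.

crossed belt: β = asin((r1+r2)/C) = asin(15/71) = 12.1966°
wrap1 = wrap2 = π + 2β = 204.3933°
tangent length = C·cosβ = 69.3974
L = (r1+r2)·wrap + 2·C·cosβ = 15·3.5673 + 2·69.3974 = 192.3049

L=192.305 wrap1=204.39_deg wrap2=204.39_deg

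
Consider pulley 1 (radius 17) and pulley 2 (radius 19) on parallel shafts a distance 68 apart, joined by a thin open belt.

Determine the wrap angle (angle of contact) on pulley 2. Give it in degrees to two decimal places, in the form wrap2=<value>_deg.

wrap2=183.37_deg

open belt: β = asin((r2−r1)/C) = asin(2/68) = 1.6854°
wrap1 = π − 2β = 176.6292°
wrap2 = π + 2β = 183.3708°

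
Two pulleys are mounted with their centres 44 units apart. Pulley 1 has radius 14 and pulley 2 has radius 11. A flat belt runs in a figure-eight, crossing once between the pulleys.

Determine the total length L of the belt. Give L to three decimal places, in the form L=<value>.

L=181.170

crossed belt: β = asin((r1+r2)/C) = asin(25/44) = 34.6235°
wrap1 = wrap2 = π + 2β = 249.2471°
tangent length = C·cosβ = 36.2077
L = (r1+r2)·wrap + 2·C·cosβ = 25·4.3502 + 2·36.2077 = 181.1700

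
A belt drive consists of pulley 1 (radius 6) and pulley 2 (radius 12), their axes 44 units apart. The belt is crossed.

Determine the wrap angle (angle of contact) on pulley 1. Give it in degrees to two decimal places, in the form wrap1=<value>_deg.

crossed belt: β = asin((r1+r2)/C) = asin(18/44) = 24.1477°
wrap1 = wrap2 = π + 2β = 228.2955°

wrap1=228.30_deg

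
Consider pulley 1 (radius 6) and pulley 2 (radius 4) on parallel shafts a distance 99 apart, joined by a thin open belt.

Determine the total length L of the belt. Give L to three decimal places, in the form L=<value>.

open belt: β = asin((r2−r1)/C) = asin(-2/99) = -1.1576°
wrap1 = π − 2β = 182.3151°
wrap2 = π + 2β = 177.6849°
tangent length = C·cosβ = 98.9798
L = r1·wrap1 + r2·wrap2 + 2·C·cosβ = 6·3.1820 + 4·3.1012 + 2·98.9798 = 229.4563

L=229.456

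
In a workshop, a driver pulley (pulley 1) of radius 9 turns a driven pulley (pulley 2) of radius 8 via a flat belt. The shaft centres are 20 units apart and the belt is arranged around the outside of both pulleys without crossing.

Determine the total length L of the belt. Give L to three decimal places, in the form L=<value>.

open belt: β = asin((r2−r1)/C) = asin(-1/20) = -2.8660°
wrap1 = π − 2β = 185.7320°
wrap2 = π + 2β = 174.2680°
tangent length = C·cosβ = 19.9750
L = r1·wrap1 + r2·wrap2 + 2·C·cosβ = 9·3.2416 + 8·3.0416 + 2·19.9750 = 93.4571

L=93.457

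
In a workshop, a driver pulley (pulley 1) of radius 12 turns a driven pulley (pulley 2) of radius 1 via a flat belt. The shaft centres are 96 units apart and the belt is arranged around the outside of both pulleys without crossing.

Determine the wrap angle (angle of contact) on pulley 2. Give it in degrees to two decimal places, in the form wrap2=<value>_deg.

wrap2=166.84_deg

open belt: β = asin((r2−r1)/C) = asin(-11/96) = -6.5796°
wrap1 = π − 2β = 193.1592°
wrap2 = π + 2β = 166.8408°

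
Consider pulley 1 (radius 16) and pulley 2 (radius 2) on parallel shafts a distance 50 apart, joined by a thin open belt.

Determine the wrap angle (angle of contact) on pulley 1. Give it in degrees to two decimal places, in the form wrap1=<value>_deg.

open belt: β = asin((r2−r1)/C) = asin(-14/50) = -16.2602°
wrap1 = π − 2β = 212.5204°
wrap2 = π + 2β = 147.4796°

wrap1=212.52_deg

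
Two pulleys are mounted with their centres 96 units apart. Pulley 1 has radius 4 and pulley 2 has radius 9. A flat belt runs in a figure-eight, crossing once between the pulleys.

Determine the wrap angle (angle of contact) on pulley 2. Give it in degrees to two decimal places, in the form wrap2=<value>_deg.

crossed belt: β = asin((r1+r2)/C) = asin(13/96) = 7.7827°
wrap1 = wrap2 = π + 2β = 195.5654°

wrap2=195.57_deg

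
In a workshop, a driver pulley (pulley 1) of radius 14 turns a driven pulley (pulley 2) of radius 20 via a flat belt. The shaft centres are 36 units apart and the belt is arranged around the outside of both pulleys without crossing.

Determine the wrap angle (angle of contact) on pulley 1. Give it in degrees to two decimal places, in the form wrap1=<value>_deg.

open belt: β = asin((r2−r1)/C) = asin(6/36) = 9.5941°
wrap1 = π − 2β = 160.8119°
wrap2 = π + 2β = 199.1881°

wrap1=160.81_deg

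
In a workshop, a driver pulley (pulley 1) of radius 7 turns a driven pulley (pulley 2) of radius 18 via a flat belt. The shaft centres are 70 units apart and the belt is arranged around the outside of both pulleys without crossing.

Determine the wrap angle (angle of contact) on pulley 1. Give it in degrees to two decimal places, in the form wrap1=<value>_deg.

wrap1=161.92_deg

open belt: β = asin((r2−r1)/C) = asin(11/70) = 9.0411°
wrap1 = π − 2β = 161.9178°
wrap2 = π + 2β = 198.0822°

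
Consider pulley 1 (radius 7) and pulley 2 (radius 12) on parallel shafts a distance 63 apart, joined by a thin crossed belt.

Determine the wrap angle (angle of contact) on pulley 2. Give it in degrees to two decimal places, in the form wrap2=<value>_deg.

wrap2=215.11_deg

crossed belt: β = asin((r1+r2)/C) = asin(19/63) = 17.5530°
wrap1 = wrap2 = π + 2β = 215.1059°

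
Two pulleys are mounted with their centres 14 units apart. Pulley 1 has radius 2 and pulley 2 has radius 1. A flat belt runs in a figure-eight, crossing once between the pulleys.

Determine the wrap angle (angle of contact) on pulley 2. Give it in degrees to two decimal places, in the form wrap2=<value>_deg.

wrap2=204.75_deg

crossed belt: β = asin((r1+r2)/C) = asin(3/14) = 12.3736°
wrap1 = wrap2 = π + 2β = 204.7473°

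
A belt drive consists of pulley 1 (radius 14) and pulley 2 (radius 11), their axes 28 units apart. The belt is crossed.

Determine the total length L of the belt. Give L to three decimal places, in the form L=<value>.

crossed belt: β = asin((r1+r2)/C) = asin(25/28) = 63.2345°
wrap1 = wrap2 = π + 2β = 306.4690°
tangent length = C·cosβ = 12.6095
L = (r1+r2)·wrap + 2·C·cosβ = 25·5.3489 + 2·12.6095 = 158.9414

L=158.941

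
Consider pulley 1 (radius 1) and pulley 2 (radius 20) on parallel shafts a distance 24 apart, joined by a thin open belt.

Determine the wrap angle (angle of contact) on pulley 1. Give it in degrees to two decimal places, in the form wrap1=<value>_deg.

wrap1=75.32_deg

open belt: β = asin((r2−r1)/C) = asin(19/24) = 52.3415°
wrap1 = π − 2β = 75.3169°
wrap2 = π + 2β = 284.6831°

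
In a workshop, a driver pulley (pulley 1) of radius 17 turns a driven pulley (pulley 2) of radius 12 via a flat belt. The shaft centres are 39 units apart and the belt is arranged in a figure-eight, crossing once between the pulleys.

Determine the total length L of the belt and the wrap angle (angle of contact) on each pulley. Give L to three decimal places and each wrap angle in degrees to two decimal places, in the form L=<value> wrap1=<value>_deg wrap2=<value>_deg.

crossed belt: β = asin((r1+r2)/C) = asin(29/39) = 48.0381°
wrap1 = wrap2 = π + 2β = 276.0762°
tangent length = C·cosβ = 26.0768
L = (r1+r2)·wrap + 2·C·cosβ = 29·4.8184 + 2·26.0768 = 191.8884

L=191.888 wrap1=276.08_deg wrap2=276.08_deg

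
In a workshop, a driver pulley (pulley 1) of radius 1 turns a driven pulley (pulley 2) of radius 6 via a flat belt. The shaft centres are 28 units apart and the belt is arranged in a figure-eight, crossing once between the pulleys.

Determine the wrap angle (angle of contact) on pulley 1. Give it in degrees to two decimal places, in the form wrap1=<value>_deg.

wrap1=208.96_deg

crossed belt: β = asin((r1+r2)/C) = asin(7/28) = 14.4775°
wrap1 = wrap2 = π + 2β = 208.9550°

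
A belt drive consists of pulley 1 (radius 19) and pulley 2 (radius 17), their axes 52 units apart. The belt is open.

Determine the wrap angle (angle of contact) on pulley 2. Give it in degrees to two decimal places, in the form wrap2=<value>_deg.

open belt: β = asin((r2−r1)/C) = asin(-2/52) = -2.2042°
wrap1 = π − 2β = 184.4085°
wrap2 = π + 2β = 175.5915°

wrap2=175.59_deg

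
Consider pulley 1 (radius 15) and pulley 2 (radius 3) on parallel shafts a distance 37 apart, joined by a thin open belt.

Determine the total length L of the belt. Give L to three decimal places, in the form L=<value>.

open belt: β = asin((r2−r1)/C) = asin(-12/37) = -18.9246°
wrap1 = π − 2β = 217.8493°
wrap2 = π + 2β = 142.1507°
tangent length = C·cosβ = 35.0000
L = r1·wrap1 + r2·wrap2 + 2·C·cosβ = 15·3.8022 + 3·2.4810 + 2·35.0000 = 134.4758

L=134.476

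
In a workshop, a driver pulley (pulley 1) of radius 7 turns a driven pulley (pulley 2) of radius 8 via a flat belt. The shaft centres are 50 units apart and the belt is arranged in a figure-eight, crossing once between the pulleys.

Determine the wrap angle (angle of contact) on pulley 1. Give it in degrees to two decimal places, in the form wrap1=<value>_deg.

crossed belt: β = asin((r1+r2)/C) = asin(15/50) = 17.4576°
wrap1 = wrap2 = π + 2β = 214.9152°

wrap1=214.92_deg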